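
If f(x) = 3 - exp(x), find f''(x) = -exp(x)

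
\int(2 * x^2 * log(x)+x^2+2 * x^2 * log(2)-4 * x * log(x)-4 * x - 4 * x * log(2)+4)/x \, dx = (x - 2)^2*log(2*x) + C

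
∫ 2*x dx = x^2 + C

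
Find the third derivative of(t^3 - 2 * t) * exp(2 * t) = 8*t^3*exp(2*t) + 36*t^2*exp(2*t) + 20*t*exp(2*t) - 18*exp(2*t)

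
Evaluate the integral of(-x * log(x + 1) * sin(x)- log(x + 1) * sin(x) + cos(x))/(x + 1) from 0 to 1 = log(2)*cos(1)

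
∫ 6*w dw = 3*w^2 + C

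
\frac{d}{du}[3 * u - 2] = 3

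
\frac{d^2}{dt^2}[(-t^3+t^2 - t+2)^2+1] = 30*t^4 - 40*t^3 + 36*t^2 - 36*t + 10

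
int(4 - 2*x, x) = -x^2 + 4*x + C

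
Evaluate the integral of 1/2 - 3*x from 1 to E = E*(1 - 3*E)/2 + 1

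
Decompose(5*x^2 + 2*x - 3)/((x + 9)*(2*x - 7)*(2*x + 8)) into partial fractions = 87/(250*(2*x - 7)) + 192/(125*(x + 9)) - 23/(50*(x + 4))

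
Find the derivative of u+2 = 1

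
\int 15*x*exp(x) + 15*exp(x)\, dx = 15*x*exp(x) + C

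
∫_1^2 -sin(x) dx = -cos(1) + cos(2)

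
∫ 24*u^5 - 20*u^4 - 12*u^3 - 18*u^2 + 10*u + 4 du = 4*u^6 - 4*u^5 - 3*u^4 - 6*u^3 + 5*u^2 + 4*u + C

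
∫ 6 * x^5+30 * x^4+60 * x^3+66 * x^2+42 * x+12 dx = x^6 + 6*x^5 + 15*x^4 + 22*x^3 + 21*x^2 + 12*x + C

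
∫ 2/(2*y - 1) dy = log(1 - 2*y) + C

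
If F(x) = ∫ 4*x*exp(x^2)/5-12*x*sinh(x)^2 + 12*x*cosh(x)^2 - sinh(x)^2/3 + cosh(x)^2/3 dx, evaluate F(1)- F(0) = 2*E/5 + 89/15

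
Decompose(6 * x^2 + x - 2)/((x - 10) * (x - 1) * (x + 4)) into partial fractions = 9/(7*(x + 4)) - 1/(9*(x - 1)) + 304/(63*(x - 10))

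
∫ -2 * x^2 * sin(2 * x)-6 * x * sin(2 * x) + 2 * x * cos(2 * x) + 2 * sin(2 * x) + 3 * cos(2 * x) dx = (x^2 + 3*x - 1)*cos(2*x) + C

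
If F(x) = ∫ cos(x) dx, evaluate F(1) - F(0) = sin(1)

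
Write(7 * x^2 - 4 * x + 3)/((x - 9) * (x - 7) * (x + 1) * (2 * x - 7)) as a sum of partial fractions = 598/(693*(2*x - 7)) - 7/(360*(x + 1)) - 159/(56*(x - 7)) + 267/(110*(x - 9))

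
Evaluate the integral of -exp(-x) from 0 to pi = -1 + exp(-pi)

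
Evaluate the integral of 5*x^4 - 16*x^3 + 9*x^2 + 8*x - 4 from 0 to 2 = 0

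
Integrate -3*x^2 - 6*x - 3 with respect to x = -x^3 - 3*x^2 - 3*x + C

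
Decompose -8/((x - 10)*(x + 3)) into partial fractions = 8/(13*(x + 3)) - 8/(13*(x - 10))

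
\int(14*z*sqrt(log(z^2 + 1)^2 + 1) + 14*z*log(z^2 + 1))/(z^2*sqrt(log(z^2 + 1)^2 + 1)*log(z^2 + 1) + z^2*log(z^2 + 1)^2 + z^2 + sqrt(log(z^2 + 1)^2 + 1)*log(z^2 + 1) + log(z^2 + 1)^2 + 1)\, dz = 7*log(sqrt(log(z^2 + 1)^2 + 1) + log(z^2 + 1)) + C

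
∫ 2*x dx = x^2 + C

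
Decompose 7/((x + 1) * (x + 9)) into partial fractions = -7/(8*(x + 9)) + 7/(8*(x + 1))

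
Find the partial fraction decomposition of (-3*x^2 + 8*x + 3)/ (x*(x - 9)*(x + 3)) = -4/(3*(x + 3)) - 14/(9*(x - 9)) - 1/(9*x)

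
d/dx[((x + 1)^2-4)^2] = 4*x^3 + 12*x^2 - 4*x - 12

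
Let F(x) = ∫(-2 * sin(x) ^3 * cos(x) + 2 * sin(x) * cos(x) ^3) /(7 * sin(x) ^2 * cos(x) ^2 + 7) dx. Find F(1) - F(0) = log((9 - cos(4))/8)/7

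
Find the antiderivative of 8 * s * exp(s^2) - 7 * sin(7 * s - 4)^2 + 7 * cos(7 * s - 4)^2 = 4*exp(s^2) + sin(14*s - 8)/2 + C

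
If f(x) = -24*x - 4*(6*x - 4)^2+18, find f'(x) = 168 - 288*x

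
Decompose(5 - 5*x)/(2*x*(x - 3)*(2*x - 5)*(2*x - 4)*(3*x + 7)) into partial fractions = 675/(84448*(3*x + 7)) + 6/(29*(2*x - 5)) - 5/(104*(x - 2)) - 5/(96*(x - 3)) - 1/(168*x)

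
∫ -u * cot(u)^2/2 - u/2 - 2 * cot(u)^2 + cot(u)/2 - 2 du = (u/2 + 2)*cot(u) + C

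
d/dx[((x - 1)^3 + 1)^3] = 9*x^8 - 72*x^7 + 252*x^6 - 486*x^5 + 540*x^4 - 324*x^3 + 81*x^2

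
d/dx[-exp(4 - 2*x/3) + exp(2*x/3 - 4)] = 2*exp(4 - 2*x/3)/3 + 2*exp(2*x/3 - 4)/3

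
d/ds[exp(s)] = exp(s)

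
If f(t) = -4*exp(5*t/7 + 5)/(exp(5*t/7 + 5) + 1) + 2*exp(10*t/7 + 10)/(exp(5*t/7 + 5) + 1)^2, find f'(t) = -20*exp(5*t/7 + 5)/(7*exp(15)*exp(15*t/7) + 21*exp(10)*exp(10*t/7) + 21*exp(5)*exp(5*t/7) + 7)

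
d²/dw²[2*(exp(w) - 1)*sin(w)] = 4*exp(w)*cos(w) + 2*sin(w)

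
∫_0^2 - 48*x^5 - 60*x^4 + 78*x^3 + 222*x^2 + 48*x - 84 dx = -64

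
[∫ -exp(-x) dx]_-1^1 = -E + exp(-1)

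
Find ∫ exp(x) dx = exp(x) + C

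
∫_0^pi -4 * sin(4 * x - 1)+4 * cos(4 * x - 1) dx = 0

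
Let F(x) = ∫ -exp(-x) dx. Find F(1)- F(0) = -1 + exp(-1)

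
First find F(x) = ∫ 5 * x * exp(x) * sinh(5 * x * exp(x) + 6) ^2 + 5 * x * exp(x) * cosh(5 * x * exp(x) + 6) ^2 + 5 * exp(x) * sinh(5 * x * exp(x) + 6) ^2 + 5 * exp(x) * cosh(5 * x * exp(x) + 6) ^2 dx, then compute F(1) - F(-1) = -sinh(12 - 10*exp(-1))/2 + sinh(12 + 10*E)/2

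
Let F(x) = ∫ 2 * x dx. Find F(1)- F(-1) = 0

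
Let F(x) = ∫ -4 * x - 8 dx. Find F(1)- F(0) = -10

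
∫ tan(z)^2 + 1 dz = tan(z) + C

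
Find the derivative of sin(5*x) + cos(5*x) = -5*sin(5*x) + 5*cos(5*x)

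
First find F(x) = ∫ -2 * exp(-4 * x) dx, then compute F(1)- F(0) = -1/2 + exp(-4)/2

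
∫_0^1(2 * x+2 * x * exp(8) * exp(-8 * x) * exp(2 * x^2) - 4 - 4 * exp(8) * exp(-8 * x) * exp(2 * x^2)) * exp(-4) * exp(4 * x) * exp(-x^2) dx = -exp(4) - exp(-1) + exp(-4) + E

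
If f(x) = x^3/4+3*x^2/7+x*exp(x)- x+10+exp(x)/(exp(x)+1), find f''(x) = (14*x*exp(4*x) + 63*x*exp(3*x) + 105*x*exp(2*x) + 77*x*exp(x) + 21*x + 28*exp(4*x) + 96*exp(3*x) + 106*exp(2*x) + 78*exp(x) + 12)/(14*exp(3*x) + 42*exp(2*x) + 42*exp(x) + 14)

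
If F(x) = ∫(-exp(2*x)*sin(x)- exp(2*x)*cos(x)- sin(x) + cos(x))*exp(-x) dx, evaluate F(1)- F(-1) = 0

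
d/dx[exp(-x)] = -exp(-x)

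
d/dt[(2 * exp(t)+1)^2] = 8*exp(2*t) + 4*exp(t)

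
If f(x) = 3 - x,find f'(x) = -1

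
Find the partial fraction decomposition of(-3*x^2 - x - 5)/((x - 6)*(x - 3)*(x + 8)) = -27/(22*(x + 8)) + 35/(33*(x - 3)) - 17/(6*(x - 6))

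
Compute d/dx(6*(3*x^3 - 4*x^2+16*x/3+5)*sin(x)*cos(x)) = 18*x^3*cos(2*x) + 27*x^2*sin(2*x) - 24*x^2*cos(2*x) - 24*x*sin(2*x) + 32*x*cos(2*x) + 16*sin(2*x) + 30*cos(2*x)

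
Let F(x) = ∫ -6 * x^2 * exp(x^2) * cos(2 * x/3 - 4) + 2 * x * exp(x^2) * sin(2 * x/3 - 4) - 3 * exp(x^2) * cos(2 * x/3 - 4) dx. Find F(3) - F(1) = 3*E*cos(10/3) - 9*exp(9)*cos(2)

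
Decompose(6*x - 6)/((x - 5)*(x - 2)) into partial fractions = -2/(x - 2) + 8/(x - 5)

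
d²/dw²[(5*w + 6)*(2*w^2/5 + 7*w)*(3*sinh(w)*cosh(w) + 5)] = 12*w^3*sinh(2*w) + 1122*w^2*sinh(2*w)/5 + 36*w^2*cosh(2*w) + 270*w*sinh(2*w) + 2244*w*cosh(2*w)/5 + 60*w + 561*sinh(2*w)/5 + 252*cosh(2*w) + 374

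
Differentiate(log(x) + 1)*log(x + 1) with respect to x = (x*log(x) + x*log(x + 1) + x + log(x + 1))/(x^2 + x)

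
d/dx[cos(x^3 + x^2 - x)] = (-3*x^2 - 2*x + 1)*sin(x*(x^2 + x - 1))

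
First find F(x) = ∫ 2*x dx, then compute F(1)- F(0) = 1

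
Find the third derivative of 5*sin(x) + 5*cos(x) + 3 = 5*sin(x) - 5*cos(x)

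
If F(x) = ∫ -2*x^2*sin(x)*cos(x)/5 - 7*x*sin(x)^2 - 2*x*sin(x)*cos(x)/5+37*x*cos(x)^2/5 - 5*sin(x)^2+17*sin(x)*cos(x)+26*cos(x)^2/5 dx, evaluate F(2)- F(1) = 19*sin(4)/2 - 6*sin(2) + 23*cos(2)/10 + 2/5 - 19*cos(4)/10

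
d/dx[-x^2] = -2*x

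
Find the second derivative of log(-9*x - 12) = -9/(9*x^2 + 24*x + 16)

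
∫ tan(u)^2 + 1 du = tan(u) + C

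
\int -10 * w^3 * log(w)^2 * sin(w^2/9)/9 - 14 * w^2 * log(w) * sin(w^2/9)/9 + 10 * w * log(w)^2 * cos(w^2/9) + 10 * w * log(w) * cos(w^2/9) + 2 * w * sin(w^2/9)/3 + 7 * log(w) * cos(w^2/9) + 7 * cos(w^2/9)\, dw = (5*w^2*log(w)^2 + 7*w*log(w) - 3)*cos(w^2/9) + C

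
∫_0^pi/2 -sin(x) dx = -1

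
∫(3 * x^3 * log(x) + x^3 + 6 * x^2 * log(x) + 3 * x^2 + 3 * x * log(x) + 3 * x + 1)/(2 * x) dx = (x + 1)^3*log(x)/2 + C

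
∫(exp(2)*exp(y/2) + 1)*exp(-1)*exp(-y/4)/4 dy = 2*sinh(y/4 + 1) + C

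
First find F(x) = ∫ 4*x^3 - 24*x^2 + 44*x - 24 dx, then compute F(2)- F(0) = -8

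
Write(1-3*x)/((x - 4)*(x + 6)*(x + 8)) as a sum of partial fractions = 25/(24*(x + 8)) - 19/(20*(x + 6)) - 11/(120*(x - 4))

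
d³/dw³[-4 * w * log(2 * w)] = 4/w^2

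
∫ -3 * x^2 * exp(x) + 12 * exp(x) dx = 3*(-x^2 + 2*x + 2)*exp(x) + C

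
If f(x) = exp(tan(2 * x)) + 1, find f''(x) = 4*(tan(2*x) + 1)^2*exp(tan(2*x))/cos(2*x)^2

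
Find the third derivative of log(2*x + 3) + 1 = 16/(8*x^3 + 36*x^2 + 54*x + 27)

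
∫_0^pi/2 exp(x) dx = -1 + exp(pi/2)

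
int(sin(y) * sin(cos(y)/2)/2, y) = cos(cos(y)/2) + C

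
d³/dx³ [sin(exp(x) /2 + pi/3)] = -exp(3*x)*cos(exp(x)/2 + pi/3)/8 - 3*exp(2*x)*sin(exp(x)/2 + pi/3)/4 + exp(x)*cos(exp(x)/2 + pi/3)/2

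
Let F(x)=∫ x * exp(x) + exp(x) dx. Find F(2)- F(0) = 2*exp(2)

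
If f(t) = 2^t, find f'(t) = 2^t*log(2)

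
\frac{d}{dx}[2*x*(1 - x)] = 2 - 4*x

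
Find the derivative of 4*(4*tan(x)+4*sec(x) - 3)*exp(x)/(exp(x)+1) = 4*(4*exp(x)*sin(x)/cos(x)^2 + 4*exp(x)/cos(x)^2 + 4*sqrt(2)*sin(x + pi/4)/cos(x)^2 + 4*tan(x) - 3 + 4/cos(x)^2)*exp(x)/(exp(2*x) + 2*exp(x) + 1)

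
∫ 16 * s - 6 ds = 8*s^2 - 6*s + C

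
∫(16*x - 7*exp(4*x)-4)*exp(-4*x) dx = -7*x - 4*x*exp(-4*x) + C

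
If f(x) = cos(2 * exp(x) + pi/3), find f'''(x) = 2*(4*exp(2*x)*sin(2*exp(x) + pi/3) - 6*exp(x)*cos(2*exp(x) + pi/3) - sin(2*exp(x) + pi/3))*exp(x)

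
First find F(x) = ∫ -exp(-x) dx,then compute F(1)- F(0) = -1 + exp(-1)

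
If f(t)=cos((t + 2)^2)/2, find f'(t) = -(t + 2)*sin(t^2 + 4*t + 4)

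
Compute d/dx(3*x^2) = 6*x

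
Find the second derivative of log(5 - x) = -1/(x^2 - 10*x + 25)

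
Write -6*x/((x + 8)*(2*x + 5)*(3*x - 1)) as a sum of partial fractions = -18/(425*(3*x - 1)) - 60/(187*(2*x + 5)) + 48/(275*(x + 8))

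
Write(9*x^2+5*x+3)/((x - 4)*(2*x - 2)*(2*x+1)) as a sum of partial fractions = 11/(54*(2*x + 1)) - 17/(18*(x - 1)) + 167/(54*(x - 4))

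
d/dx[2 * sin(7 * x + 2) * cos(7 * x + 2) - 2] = 14*cos(14*x + 4)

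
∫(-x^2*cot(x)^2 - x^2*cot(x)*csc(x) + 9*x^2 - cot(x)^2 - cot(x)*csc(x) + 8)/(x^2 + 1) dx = 10*x + cot(x) + acot(x) + csc(x) + C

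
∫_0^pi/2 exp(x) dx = -1 + exp(pi/2)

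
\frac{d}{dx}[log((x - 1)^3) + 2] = 3/(x - 1)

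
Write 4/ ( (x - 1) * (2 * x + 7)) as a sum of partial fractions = -8/(9*(2*x + 7)) + 4/(9*(x - 1))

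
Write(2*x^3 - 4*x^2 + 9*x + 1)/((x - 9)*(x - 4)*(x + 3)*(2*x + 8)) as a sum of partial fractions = 227/(208*(x + 4)) - 29/(42*(x + 3)) - 101/(560*(x - 4)) + 152/(195*(x - 9))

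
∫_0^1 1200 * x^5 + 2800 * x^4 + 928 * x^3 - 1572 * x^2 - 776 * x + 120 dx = 200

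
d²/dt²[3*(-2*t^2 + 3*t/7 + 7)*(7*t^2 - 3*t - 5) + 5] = -504*t^2 + 162*t + 2424/7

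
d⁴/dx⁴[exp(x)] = exp(x)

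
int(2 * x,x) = x^2 + C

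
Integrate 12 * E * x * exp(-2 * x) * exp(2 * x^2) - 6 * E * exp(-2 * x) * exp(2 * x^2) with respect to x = 3*exp(2*x^2 - 2*x + 1) + C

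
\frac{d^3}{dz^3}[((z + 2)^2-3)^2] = 24*z + 48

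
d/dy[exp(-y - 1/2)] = -exp(-y - 1/2)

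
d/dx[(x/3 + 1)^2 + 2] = 2*x/9 + 2/3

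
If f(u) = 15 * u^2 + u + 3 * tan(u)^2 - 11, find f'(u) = 30*u + 6*sin(u)/cos(u)^3 + 1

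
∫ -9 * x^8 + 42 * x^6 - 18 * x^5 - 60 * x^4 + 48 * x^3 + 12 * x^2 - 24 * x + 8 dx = -x^9 + 6*x^7 - 3*x^6 - 12*x^5 + 12*x^4 + 4*x^3 - 12*x^2 + 8*x + C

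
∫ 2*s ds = s^2 + C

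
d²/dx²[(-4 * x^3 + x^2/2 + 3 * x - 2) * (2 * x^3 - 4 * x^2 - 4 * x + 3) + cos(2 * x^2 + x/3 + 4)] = -240*x^4 + 340*x^3 - 16*x^2*cos(2*x^2 + x/3 + 4) + 240*x^2 - 8*x*cos(2*x^2 + x/3 + 4)/3 - 180*x - 4*sin(2*x^2 + x/3 + 4) - cos(2*x^2 + x/3 + 4)/9 - 5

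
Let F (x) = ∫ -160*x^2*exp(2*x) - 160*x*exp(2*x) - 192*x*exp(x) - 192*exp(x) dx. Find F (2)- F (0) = -5*(-8*exp(2) - 5)^2 + 16*exp(2) + 125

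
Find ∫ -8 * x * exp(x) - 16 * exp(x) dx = 8*(-x - 1)*exp(x) + C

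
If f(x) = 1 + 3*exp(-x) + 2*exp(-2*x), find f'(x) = (-3*exp(x) - 4)*exp(-2*x)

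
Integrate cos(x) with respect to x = sin(x) + C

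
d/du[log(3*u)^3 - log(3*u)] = (3*log(u)^2 + 6*log(3)*log(u) - 1 + 3*log(3)^2)/u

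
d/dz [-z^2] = -2*z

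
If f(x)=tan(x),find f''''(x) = 24*tan(x)^5 + 40*tan(x)^3 + 16*tan(x)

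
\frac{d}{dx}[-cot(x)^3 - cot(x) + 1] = 3*cot(x)^4 + 4*cot(x)^2 + 1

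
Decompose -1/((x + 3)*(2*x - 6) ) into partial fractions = 1/(12*(x + 3)) - 1/(12*(x - 3))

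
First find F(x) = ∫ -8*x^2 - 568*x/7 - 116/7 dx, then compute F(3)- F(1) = -8968/21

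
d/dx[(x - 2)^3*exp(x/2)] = x^3*exp(x/2)/2 - 6*x*exp(x/2) + 8*exp(x/2)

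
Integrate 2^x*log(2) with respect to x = 2^x + C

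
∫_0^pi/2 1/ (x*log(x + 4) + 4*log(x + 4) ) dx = -log(2*log(4)) + log(2*log(pi/2 + 4))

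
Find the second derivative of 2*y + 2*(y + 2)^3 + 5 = 12*y + 24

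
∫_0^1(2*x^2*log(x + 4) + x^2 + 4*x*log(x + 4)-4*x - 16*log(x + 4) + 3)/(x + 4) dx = -6*log(2)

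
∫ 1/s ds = log(6*s) + C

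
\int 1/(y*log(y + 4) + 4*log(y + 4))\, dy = log(log(y + 4)) + C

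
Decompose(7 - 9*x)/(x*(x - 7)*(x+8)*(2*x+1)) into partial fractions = 92/(225*(2*x + 1)) - 79/(1800*(x + 8)) - 8/(225*(x - 7)) - 1/(8*x)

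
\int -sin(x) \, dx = cos(x) + C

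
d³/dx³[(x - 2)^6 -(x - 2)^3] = 120*x^3 - 720*x^2 + 1440*x - 966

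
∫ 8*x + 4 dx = 4*x^2 + 4*x + C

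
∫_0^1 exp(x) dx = -1 + E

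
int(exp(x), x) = exp(x) + C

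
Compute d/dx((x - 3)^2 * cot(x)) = -x^2/sin(x)^2 + 2*x/tan(x) + 6*x/sin(x)^2 - 6/tan(x) - 9/sin(x)^2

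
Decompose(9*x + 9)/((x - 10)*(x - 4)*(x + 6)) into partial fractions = -9/(32*(x + 6)) - 3/(4*(x - 4)) + 33/(32*(x - 10))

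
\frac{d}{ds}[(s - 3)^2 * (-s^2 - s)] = -4*s^3 + 15*s^2 - 6*s - 9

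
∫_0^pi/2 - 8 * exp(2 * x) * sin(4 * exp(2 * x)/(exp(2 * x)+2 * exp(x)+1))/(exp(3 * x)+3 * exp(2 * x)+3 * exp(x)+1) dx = cos(4*exp(pi)/(1 + exp(pi/2))^2) - cos(1)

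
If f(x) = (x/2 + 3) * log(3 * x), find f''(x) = (x - 6)/(2*x^2)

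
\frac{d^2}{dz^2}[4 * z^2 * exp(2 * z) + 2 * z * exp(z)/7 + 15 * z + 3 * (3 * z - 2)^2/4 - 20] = 16*z^2*exp(2*z) + 32*z*exp(2*z) + 2*z*exp(z)/7 + 8*exp(2*z) + 4*exp(z)/7 + 27/2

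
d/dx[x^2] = 2*x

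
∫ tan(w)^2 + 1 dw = tan(w) + C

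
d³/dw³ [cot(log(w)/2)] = -(5 + 6/tan(log(w)/2) + 8/tan(log(w)/2)^2 + 6/tan(log(w)/2)^3 + 3/tan(log(w)/2)^4)/(4*w^3)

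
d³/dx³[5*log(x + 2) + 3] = 10/(x^3 + 6*x^2 + 12*x + 8)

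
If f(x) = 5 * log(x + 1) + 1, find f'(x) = 5/(x + 1)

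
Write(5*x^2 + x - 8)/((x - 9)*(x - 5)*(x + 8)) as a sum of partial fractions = 304/(221*(x + 8)) - 61/(26*(x - 5)) + 203/(34*(x - 9))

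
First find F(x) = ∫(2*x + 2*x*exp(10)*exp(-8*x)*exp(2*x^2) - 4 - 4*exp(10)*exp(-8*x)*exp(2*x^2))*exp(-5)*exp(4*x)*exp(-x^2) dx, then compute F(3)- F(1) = 0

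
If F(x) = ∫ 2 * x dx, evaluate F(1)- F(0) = 1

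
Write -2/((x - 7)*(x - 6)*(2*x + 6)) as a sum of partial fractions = -1/(90*(x + 3)) + 1/(9*(x - 6)) - 1/(10*(x - 7))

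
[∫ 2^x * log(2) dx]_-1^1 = 3/2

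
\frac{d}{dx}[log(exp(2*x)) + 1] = 2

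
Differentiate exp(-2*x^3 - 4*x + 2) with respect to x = (-6*x^2 - 4)*exp(-2*x^3 - 4*x + 2)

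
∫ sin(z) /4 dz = -cos(z)/4 + C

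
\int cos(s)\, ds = sin(s) + C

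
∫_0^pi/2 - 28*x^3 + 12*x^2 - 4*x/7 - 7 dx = -pi*(-pi^2 + pi/7 + 7 + 7*pi^3/8)/2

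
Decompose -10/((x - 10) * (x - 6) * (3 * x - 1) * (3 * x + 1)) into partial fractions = 45/(589*(3*x + 1)) - 45/(493*(3*x - 1)) + 5/(646*(x - 6)) - 5/(1798*(x - 10))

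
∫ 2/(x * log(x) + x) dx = 2*log(log(x) + 1) + C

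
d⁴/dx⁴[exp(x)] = exp(x)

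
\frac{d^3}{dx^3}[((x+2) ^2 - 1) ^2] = 24*x + 48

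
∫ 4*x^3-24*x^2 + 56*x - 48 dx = x^4 - 8*x^3 + 28*x^2 - 48*x + C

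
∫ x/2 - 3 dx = x^2/4 - 3*x + C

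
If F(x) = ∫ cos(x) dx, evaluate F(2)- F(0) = sin(2)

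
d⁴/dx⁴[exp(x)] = exp(x)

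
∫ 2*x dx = x^2 + C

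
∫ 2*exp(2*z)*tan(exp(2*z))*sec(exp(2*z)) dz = sec(exp(2*z)) + C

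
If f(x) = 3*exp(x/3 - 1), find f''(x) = exp(x/3 - 1)/3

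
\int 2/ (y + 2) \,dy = log(3*(y + 2)^2) + C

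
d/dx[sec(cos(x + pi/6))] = -sin(x + pi/6)*tan(cos(x + pi/6))*sec(cos(x + pi/6))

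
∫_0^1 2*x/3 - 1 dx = -2/3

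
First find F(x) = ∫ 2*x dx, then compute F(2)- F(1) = 3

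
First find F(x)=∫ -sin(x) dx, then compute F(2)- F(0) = -1 + cos(2)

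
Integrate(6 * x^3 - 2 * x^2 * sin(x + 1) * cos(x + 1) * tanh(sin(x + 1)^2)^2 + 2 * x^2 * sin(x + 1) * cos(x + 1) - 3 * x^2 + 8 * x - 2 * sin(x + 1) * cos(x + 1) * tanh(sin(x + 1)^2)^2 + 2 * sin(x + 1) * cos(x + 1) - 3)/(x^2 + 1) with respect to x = 3*x^2 - 3*x + log(x^2 + 1) + tanh(sin(x + 1)^2) + C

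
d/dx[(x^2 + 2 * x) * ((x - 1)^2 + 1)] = 4*x^3 - 4*x + 4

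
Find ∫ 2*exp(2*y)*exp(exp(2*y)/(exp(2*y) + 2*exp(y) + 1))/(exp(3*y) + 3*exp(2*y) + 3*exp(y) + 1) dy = exp(exp(2*y)/(exp(y) + 1)^2) + C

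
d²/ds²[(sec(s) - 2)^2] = 6*tan(s)^4 + 8*tan(s)^2 + 2 + 4/cos(s) - 8/cos(s)^3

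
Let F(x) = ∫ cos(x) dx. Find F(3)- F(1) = -sin(1) + sin(3)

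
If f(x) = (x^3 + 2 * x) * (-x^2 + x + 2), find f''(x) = -20*x^3 + 12*x^2 + 4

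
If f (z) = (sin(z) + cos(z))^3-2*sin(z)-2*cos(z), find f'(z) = sqrt(2)*(3*sin(3*z + pi/4) - cos(z + pi/4))/2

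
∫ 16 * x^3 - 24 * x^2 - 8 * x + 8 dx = 4*x^4 - 8*x^3 - 4*x^2 + 8*x + C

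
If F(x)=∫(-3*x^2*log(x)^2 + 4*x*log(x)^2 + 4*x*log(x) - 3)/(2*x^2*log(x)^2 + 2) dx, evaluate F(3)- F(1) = -3 + log(1 + 9*log(3)^2)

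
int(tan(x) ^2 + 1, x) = tan(x) + C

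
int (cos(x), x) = sin(x) + C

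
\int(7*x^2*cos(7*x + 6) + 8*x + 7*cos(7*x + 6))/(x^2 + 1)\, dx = 4*log(x^2 + 1) + sin(7*x + 6) + C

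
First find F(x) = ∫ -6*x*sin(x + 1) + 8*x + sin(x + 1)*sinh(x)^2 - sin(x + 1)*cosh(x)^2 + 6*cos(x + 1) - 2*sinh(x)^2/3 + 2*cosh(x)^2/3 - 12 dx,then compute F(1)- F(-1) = -53/3 + 7*cos(2)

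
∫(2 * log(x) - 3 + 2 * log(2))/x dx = (log(2*x) - 3)*log(2*x) + C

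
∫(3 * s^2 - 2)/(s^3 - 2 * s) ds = log(2*s^3 - 4*s) + C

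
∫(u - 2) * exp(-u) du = (1 - u)*exp(-u) + C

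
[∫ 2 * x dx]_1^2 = 3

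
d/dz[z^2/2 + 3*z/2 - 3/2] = z + 3/2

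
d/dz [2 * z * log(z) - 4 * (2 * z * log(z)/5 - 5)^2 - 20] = -32*z*log(z)^2/25 - 32*z*log(z)/25 + 18*log(z) + 18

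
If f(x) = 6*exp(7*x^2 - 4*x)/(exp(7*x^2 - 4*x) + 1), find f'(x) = (84*x*exp(7*x^2 - 4*x) - 24*exp(7*x^2 - 4*x))/(1 + 2*exp(-4*x)*exp(7*x^2) + exp(-8*x)*exp(14*x^2))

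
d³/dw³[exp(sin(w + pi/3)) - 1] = -3*exp(sin(w + pi/3))*sin(w + pi/3)*cos(w + pi/3) + exp(sin(w + pi/3))*cos(w + pi/3)^3 - exp(sin(w + pi/3))*cos(w + pi/3)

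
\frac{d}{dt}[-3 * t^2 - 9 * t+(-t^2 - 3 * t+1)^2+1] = 4*t^3 + 18*t^2 + 8*t - 15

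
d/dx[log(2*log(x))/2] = 1/(2*x*log(x))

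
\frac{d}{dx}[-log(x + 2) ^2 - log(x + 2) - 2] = (-2*log(x + 2) - 1)/(x + 2)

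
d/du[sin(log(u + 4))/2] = cos(log(u + 4))/(2*u + 8)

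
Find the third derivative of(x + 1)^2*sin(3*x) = -27*x^2*cos(3*x) - 54*sqrt(2)*x*sin(3*x + pi/4) - 54*sin(3*x) - 9*cos(3*x)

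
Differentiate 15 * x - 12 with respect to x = 15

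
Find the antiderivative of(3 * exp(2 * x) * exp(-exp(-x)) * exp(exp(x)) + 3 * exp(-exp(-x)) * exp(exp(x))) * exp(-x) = 3*exp(2*sinh(x)) + C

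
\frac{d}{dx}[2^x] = 2^x*log(2)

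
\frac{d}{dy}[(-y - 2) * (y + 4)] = -2*y - 6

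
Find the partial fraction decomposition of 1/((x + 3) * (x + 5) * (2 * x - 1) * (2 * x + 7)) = 1/(6*(2*x + 7)) + 1/(154*(2*x - 1)) - 1/(66*(x + 5)) - 1/(14*(x + 3))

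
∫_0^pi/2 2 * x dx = pi^2/4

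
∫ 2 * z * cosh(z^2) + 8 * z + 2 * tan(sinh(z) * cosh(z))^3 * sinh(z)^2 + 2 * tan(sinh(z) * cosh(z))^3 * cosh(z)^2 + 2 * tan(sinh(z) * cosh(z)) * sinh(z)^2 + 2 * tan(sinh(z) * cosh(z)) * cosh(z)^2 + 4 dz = 4*z^2 + 4*z + tan(sinh(2*z)/2)^2 + sinh(z^2) + C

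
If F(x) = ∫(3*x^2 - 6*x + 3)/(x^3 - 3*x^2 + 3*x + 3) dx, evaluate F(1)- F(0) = -log(3) + log(4)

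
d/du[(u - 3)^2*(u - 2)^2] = 4*u^3 - 30*u^2 + 74*u - 60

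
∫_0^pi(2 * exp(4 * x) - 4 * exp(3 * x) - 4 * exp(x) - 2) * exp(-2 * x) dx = -4 + (-2 - exp(-pi) + exp(pi))^2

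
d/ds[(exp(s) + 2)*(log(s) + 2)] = (s*exp(s)*log(s) + 2*s*exp(s) + exp(s) + 2)/s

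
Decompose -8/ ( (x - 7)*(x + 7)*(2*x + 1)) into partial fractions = 32/(195*(2*x + 1)) - 4/(91*(x + 7)) - 4/(105*(x - 7))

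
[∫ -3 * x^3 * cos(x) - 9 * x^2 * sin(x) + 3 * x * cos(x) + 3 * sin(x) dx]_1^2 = -18*sin(2)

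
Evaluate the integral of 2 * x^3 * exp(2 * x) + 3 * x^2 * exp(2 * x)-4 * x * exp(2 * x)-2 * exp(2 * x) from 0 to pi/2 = (-pi + pi^3/8)*exp(pi)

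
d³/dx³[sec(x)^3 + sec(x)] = (-1 - 21/cos(x)^2 + 60/cos(x)^4)*sin(x)/cos(x)^2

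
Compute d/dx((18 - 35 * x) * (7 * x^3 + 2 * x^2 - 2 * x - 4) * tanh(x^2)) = -490*x^5/cosh(x^2)^2 + 112*x^4/cosh(x^2)^2 - 980*x^3*tanh(x^2) + 212*x^3/cosh(x^2)^2 + 168*x^2*tanh(x^2) + 208*x^2/cosh(x^2)^2 + 212*x*tanh(x^2) - 144*x/cosh(x^2)^2 + 104*tanh(x^2)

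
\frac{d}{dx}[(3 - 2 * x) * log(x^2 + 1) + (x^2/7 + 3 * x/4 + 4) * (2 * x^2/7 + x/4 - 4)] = (64*x^5 + 294*x^4 + 659*x^3 - 784*x^2*log(x^2 + 1) - 2058*x^2 + 2947*x - 784*log(x^2 + 1) - 784)/(392*x^2 + 392)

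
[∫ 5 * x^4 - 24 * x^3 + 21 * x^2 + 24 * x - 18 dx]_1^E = (-3 + E)^2*(-2*E + exp(3)) + 4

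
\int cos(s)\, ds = sin(s) + C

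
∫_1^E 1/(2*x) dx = 1/2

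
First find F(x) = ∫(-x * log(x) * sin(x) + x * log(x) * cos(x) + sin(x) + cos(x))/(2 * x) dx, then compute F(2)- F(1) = (cos(2) + sin(2))*log(2)/2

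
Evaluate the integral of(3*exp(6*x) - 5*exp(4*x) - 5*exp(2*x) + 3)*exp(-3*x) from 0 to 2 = -2*exp(2) + 2*exp(-2) + (-exp(-2) + exp(2))^3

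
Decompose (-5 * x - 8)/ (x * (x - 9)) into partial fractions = -53/(9*(x - 9)) + 8/(9*x)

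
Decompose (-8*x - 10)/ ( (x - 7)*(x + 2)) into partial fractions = -2/(3*(x + 2)) - 22/(3*(x - 7))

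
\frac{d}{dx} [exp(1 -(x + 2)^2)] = (-2*x - 4)*exp(-x^2 - 4*x - 3)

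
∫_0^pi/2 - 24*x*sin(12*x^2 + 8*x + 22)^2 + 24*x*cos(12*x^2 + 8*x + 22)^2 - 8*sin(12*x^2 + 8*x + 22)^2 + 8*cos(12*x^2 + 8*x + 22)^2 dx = sin(3*pi^2)*cos(3*pi^2 + 44)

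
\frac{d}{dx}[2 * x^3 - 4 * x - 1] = 6*x^2 - 4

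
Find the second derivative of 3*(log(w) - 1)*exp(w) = (3*w^2*exp(w)*log(w) - 3*w^2*exp(w) + 6*w*exp(w) - 3*exp(w))/w^2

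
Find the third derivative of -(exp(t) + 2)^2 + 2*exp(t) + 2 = -8*exp(2*t) - 2*exp(t)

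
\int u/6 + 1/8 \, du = u^2/12 + u/8 + C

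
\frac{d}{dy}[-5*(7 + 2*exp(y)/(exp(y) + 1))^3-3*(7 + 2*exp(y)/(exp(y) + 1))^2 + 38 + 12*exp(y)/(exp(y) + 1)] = (-2526*exp(3*y) - 3948*exp(2*y) - 1542*exp(y))/(exp(4*y) + 4*exp(3*y) + 6*exp(2*y) + 4*exp(y) + 1)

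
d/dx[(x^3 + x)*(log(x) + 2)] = 3*x^2*log(x) + 7*x^2 + log(x) + 3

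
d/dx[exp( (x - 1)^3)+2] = 3*x^2*exp(x^3 - 3*x^2 + 3*x - 1) - 6*x*exp(x^3 - 3*x^2 + 3*x - 1) + 3*exp(x^3 - 3*x^2 + 3*x - 1)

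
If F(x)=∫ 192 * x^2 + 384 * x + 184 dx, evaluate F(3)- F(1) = 3568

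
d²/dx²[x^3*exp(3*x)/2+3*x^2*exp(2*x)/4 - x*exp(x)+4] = 9*x^3*exp(3*x)/2 + 9*x^2*exp(3*x) + 3*x^2*exp(2*x) + 3*x*exp(3*x) + 6*x*exp(2*x) - x*exp(x) + 3*exp(2*x)/2 - 2*exp(x)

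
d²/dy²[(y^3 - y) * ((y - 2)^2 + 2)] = 20*y^3 - 48*y^2 + 30*y + 8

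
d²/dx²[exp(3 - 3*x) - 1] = 9*exp(3 - 3*x)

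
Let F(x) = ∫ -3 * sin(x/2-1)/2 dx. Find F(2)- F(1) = 3 - 3*cos(1/2)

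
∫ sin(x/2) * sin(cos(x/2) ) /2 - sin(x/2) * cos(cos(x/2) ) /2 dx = sqrt(2)*sin(cos(x/2) + pi/4) + C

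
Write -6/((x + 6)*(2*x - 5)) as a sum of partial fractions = -12/(17*(2*x - 5)) + 6/(17*(x + 6))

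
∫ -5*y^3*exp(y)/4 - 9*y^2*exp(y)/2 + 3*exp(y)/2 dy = y*(-5*y^2 - 3*y + 6)*exp(y)/4 + C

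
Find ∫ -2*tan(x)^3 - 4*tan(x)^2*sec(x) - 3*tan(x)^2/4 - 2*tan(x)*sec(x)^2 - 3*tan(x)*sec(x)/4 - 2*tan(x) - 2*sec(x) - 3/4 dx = -(tan(x) + sec(x))^2 - 3*tan(x)/4 - 3*sec(x)/4 + C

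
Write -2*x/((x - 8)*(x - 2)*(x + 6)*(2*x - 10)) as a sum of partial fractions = -3/(616*(x + 6)) - 1/(72*(x - 2)) + 5/(99*(x - 5)) - 2/(63*(x - 8))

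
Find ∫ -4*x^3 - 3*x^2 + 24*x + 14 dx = -x^4 - x^3 + 12*x^2 + 14*x + C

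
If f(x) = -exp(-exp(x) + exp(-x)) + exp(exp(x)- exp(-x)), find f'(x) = (exp(2*x) + exp(2*exp(x) - 2*exp(-x)) + exp(2*x + 2*exp(x) - 2*exp(-x)) + 1)*exp(-x - exp(x) + exp(-x))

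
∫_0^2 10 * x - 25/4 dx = 15/2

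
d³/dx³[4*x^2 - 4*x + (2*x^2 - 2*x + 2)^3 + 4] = 960*x^3 - 1440*x^2 + 1152*x - 336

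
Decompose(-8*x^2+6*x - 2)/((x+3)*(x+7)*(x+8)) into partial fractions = -562/(5*(x + 8)) + 109/(x + 7) - 23/(5*(x + 3))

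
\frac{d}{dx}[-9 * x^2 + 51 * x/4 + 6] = 51/4 - 18*x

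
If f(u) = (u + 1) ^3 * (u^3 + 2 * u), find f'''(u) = 120*u^3 + 180*u^2 + 120*u + 42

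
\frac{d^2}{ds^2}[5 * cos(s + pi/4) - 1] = -5*cos(s + pi/4)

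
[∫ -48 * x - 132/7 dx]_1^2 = -636/7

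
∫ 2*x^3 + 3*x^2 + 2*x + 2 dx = x^4/2 + x^3 + x^2 + 2*x + C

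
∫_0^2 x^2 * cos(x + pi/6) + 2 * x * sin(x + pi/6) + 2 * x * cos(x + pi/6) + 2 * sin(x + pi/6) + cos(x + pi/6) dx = -1/2 + 9*sin(pi/6 + 2)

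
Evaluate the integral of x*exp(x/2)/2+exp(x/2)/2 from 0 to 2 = 1 + E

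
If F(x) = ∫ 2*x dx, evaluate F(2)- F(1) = 3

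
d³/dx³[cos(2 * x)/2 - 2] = 4*sin(2*x)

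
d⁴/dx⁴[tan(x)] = 24*tan(x)^5 + 40*tan(x)^3 + 16*tan(x)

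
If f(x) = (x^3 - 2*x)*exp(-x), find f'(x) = (-x^3 + 3*x^2 + 2*x - 2)*exp(-x)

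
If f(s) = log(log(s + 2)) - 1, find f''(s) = (-log(s + 2) - 1)/(s^2*log(s + 2)^2 + 4*s*log(s + 2)^2 + 4*log(s + 2)^2)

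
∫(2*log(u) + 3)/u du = (log(u) + 2)^2 - log(u) + C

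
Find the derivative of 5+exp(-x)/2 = -exp(-x)/2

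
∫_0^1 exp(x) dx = -1 + E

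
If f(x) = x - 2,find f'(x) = 1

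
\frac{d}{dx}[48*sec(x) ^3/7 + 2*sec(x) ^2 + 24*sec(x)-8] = 4*(6 + 1/cos(x) + 36/(7*cos(x)^2))*sin(x)/cos(x)^2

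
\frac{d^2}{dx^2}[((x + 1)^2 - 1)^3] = 30*x^4 + 120*x^3 + 144*x^2 + 48*x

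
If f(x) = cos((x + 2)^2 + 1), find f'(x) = -2*(x + 2)*sin(x^2 + 4*x + 5)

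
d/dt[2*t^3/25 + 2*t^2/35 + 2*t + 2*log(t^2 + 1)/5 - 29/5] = (42*t^4 + 20*t^3 + 392*t^2 + 160*t + 350)/(175*t^2 + 175)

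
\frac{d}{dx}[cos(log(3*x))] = -sin(log(x) + log(3))/x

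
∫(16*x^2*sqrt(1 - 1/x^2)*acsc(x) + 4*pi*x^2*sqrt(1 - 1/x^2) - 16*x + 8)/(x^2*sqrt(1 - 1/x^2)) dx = 2*(2*x - 1)*(4*acsc(x) + pi) + C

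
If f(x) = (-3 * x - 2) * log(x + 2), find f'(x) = (-3*x*log(x + 2) - 3*x - 6*log(x + 2) - 2)/(x + 2)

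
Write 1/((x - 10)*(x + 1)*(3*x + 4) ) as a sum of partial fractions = 9/(34*(3*x + 4)) - 1/(11*(x + 1)) + 1/(374*(x - 10))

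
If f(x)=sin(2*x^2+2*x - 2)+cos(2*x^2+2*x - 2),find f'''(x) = 64*x^3*sin(2*(x^2 + x - 1)) - 64*x^3*cos(2*(x^2 + x - 1)) + 96*x^2*sin(2*(x^2 + x - 1)) - 96*x^2*cos(2*(x^2 + x - 1)) - 96*x*cos(2*(x^2 + x - 1)) - 16*sin(2*(x^2 + x - 1)) - 32*cos(2*(x^2 + x - 1))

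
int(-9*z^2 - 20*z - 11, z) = -3*z^3 - 10*z^2 - 11*z + C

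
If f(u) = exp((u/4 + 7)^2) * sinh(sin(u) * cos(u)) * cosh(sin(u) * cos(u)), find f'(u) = (u*sinh(sin(2*u))/16 + 2*cos(2*u)*sinh(sin(2*u)/2)^2 + cos(2*u) + 7*sinh(sin(2*u))/4)*exp(49)*exp(7*u/2)*exp(u^2/16)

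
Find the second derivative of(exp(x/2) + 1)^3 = 9*exp(3*x/2)/4 + 3*exp(x/2)/4 + 3*exp(x)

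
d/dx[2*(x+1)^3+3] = 6*x^2 + 12*x + 6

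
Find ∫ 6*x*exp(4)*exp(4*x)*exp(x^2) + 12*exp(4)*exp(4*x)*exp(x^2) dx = 3*exp((x + 2)^2) + C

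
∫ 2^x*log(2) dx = 2^x + C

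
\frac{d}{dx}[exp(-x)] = -exp(-x)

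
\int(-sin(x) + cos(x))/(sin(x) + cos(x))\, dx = log(sin(x + pi/4)) + C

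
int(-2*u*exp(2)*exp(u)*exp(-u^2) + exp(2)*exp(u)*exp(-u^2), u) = exp(-u^2 + u + 2) + C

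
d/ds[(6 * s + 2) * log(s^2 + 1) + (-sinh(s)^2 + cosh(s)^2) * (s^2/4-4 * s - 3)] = (s^3 + 12*s^2*log(s^2 + 1) + 16*s^2 + 9*s + 12*log(s^2 + 1) - 8)/(2*s^2 + 2)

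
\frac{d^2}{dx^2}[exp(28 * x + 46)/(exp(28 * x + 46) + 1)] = (784*exp(28*x + 46) - 784*exp(56*x + 92))/(exp(138)*exp(84*x) + 3*exp(92)*exp(56*x) + 3*exp(46)*exp(28*x) + 1)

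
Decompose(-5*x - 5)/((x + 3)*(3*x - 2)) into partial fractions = -25/(11*(3*x - 2)) - 10/(11*(x + 3))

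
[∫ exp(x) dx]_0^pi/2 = -1 + exp(pi/2)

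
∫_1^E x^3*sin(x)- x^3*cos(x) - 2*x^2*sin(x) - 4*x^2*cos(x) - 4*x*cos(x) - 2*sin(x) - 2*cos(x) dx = 4*cos(1) + 4*sin(1) + (cos(E) + sin(E))*(-exp(3) - exp(2) - 2*E)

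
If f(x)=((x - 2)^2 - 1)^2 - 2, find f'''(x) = 24*x - 48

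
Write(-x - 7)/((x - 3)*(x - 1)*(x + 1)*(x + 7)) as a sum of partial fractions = -1/(8*(x + 1)) + 1/(4*(x - 1)) - 1/(8*(x - 3))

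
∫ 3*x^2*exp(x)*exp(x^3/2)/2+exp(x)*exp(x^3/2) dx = exp(x*(x^2 + 2)/2) + C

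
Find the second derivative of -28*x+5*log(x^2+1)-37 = (10 - 10*x^2)/(x^4 + 2*x^2 + 1)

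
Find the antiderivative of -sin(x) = cos(x) + C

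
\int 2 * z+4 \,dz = z^2 + 4*z + C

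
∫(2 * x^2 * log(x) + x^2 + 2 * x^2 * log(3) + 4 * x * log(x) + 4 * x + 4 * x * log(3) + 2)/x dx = ((x + 2)^2 - 2)*log(3*x) + C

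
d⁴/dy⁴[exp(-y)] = exp(-y)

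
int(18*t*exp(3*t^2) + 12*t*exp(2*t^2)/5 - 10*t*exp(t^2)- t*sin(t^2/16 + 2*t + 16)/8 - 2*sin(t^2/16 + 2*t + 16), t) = 3*exp(3*t^2) + 3*exp(2*t^2)/5 - 5*exp(t^2) + cos((t + 16)^2/16) + C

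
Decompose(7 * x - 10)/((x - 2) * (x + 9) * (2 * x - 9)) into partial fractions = 86/(135*(2*x - 9)) - 73/(297*(x + 9)) - 4/(55*(x - 2))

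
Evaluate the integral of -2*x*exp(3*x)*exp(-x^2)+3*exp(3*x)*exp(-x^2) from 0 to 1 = -1 + exp(2)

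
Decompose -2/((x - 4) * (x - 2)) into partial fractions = 1/(x - 2) - 1/(x - 4)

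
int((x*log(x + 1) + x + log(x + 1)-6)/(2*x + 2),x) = (x - 6)*log(x + 1)/2 + C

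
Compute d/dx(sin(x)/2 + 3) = cos(x)/2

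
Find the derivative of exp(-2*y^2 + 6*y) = -4*y*exp(-2*y^2 + 6*y) + 6*exp(-2*y^2 + 6*y)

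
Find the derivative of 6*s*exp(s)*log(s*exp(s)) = 6*s*(s + log(s))*exp(s) + 6*s*exp(s) + 6*(s + log(s))*exp(s) + 6*exp(s)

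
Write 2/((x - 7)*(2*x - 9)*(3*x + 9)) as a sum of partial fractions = -8/(225*(2*x - 9)) + 1/(225*(x + 3)) + 1/(75*(x - 7))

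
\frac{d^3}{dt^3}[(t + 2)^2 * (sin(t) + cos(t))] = t^2*sin(t) - t^2*cos(t) - 2*t*sin(t) - 10*t*cos(t) - 14*sin(t) - 10*cos(t)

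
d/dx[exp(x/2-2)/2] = exp(x/2 - 2)/4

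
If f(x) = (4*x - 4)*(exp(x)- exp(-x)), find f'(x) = (4*x*exp(2*x) + 4*x - 8)*exp(-x)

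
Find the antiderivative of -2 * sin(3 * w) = 2*cos(3*w)/3 + C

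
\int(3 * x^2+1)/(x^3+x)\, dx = log(2*x^3 + 2*x) + C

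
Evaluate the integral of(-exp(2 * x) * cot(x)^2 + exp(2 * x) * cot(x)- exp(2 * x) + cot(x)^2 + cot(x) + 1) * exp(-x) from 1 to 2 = (-exp(-2) + exp(2))*cot(2) - (E - exp(-1))*cot(1)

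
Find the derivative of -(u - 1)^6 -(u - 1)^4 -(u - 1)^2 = -6*u^5 + 30*u^4 - 64*u^3 + 72*u^2 - 44*u + 12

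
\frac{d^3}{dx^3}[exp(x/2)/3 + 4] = exp(x/2)/24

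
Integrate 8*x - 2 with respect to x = 4*x^2 - 2*x + C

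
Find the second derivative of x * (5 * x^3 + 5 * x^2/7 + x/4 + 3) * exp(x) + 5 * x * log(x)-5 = (140*x^5*exp(x) + 1140*x^4*exp(x) + 1807*x^3*exp(x) + 232*x^2*exp(x) + 182*x*exp(x) + 140)/(28*x)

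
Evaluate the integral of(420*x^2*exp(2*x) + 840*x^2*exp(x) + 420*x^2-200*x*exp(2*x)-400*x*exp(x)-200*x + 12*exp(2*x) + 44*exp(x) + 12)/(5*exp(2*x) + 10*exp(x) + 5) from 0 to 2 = 4*exp(2)/(1 + exp(2)) + 734/5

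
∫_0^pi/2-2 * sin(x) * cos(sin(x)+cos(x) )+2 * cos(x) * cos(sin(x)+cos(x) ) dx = 0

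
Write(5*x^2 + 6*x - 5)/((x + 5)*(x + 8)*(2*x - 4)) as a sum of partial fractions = 89/(20*(x + 8)) - 15/(7*(x + 5)) + 27/(140*(x - 2))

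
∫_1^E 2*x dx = -1 + exp(2)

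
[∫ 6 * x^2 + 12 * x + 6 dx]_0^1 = 14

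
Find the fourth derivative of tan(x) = 24*tan(x)^5 + 40*tan(x)^3 + 16*tan(x)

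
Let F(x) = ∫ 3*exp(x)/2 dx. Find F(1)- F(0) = -3/2 + 3*E/2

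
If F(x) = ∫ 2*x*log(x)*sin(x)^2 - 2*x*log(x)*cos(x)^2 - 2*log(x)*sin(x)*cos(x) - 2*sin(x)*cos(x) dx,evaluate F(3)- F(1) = -3*log(3)*sin(6)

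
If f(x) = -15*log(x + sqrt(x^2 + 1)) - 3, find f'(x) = (-15*x - 15*sqrt(x^2 + 1))/(x^2 + x*sqrt(x^2 + 1) + 1)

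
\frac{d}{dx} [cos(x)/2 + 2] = -sin(x)/2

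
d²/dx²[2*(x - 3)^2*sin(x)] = -2*x^2*sin(x) + 12*x*sin(x) + 8*x*cos(x) - 14*sin(x) - 24*cos(x)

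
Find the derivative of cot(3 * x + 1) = -3/sin(3*x + 1)^2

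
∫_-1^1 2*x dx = 0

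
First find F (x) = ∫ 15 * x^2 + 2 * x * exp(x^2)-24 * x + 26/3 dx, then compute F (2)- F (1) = -E + 23/3 + exp(4)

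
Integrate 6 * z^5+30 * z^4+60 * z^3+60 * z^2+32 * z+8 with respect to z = z^6 + 6*z^5 + 15*z^4 + 20*z^3 + 16*z^2 + 8*z + C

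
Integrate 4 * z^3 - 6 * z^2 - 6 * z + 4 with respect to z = z^4 - 2*z^3 - 3*z^2 + 4*z + C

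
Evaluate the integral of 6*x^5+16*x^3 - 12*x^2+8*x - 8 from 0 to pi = -4 + (-2 + 2*pi + pi^3)^2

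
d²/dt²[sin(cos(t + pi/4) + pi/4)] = -sin(t + pi/4)^2*sin(cos(t + pi/4) + pi/4) - cos(t + pi/4)*cos(cos(t + pi/4) + pi/4)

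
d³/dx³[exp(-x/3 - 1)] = -exp(-x/3 - 1)/27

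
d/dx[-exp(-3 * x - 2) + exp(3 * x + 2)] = (3*exp(6*x + 4) + 3)*exp(-3*x - 2)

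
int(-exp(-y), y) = exp(-y) + C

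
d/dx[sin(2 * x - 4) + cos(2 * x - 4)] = -2*sin(2*x - 4) + 2*cos(2*x - 4)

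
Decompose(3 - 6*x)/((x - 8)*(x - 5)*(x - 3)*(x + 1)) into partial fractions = -1/(24*(x + 1)) - 3/(8*(x - 3)) + 3/(4*(x - 5)) - 1/(3*(x - 8))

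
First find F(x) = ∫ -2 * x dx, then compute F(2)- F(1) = -3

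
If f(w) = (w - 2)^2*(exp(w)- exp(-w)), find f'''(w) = (w^2*exp(2*w) + w^2 + 2*w*exp(2*w) - 10*w - 2*exp(2*w) + 22)*exp(-w)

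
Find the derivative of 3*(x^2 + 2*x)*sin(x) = 3*x^2*cos(x) + 6*x*sin(x) + 6*x*cos(x) + 6*sin(x)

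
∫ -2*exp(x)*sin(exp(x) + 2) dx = 2*cos(exp(x) + 2) + C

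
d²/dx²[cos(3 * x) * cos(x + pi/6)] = -2*sin(2*x + pi/3) - 8*cos(4*x + pi/6)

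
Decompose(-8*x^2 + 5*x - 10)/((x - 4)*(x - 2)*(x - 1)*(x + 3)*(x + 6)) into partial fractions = -41/(210*(x + 6)) + 97/(420*(x + 3)) - 13/(84*(x - 1)) + 2/(5*(x - 2)) - 59/(210*(x - 4))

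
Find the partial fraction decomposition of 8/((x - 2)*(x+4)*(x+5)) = 8/(7*(x + 5)) - 4/(3*(x + 4)) + 4/(21*(x - 2))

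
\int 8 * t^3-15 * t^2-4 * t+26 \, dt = 2*t^4 - 5*t^3 - 2*t^2 + 26*t + C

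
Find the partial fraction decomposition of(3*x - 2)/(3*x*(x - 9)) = 25/(27*(x - 9)) + 2/(27*x)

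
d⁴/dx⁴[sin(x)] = sin(x)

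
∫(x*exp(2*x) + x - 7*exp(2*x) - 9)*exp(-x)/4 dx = (x - 8)*sinh(x)/2 + C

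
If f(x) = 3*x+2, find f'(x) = 3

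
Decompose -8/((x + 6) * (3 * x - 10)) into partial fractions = -6/(7*(3*x - 10)) + 2/(7*(x + 6))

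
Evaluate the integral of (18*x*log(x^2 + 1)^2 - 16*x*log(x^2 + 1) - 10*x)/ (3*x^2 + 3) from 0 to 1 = -5*log(2)/3 - 4*log(2)^2/3 + log(2)^3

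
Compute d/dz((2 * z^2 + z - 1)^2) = 16*z^3 + 12*z^2 - 6*z - 2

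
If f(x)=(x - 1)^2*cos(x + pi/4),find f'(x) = -x^2*sin(x + pi/4) + 2*x*sin(x + pi/4) + 2*x*cos(x + pi/4) - sin(x + pi/4) - 2*cos(x + pi/4)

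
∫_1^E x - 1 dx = (-1 + E)^2/2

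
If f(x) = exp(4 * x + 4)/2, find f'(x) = 2*exp(4*x + 4)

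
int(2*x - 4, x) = x^2 - 4*x + C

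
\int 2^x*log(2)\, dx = 2^x + C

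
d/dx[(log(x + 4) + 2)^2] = (2*log(x + 4) + 4)/(x + 4)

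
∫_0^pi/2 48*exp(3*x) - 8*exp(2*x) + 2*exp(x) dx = -4*exp(pi) - 14 + 2*exp(pi/2) + 16*exp(3*pi/2)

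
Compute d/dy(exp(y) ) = exp(y)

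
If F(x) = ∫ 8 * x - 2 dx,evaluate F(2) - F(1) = 10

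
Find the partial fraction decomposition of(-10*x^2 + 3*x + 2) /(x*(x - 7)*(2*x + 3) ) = -100/(51*(2*x + 3)) - 467/(119*(x - 7)) - 2/(21*x)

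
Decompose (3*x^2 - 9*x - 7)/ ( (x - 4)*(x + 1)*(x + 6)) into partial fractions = 31/(10*(x + 6)) - 1/(5*(x + 1)) + 1/(10*(x - 4))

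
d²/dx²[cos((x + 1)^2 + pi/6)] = -4*x^2*cos(x^2 + 2*x + pi/6 + 1) - 8*x*cos(x^2 + 2*x + pi/6 + 1) - 2*sin(x^2 + 2*x + pi/6 + 1) - 4*cos(x^2 + 2*x + pi/6 + 1)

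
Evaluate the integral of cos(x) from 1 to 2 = -sin(1) + sin(2)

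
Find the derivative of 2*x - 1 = 2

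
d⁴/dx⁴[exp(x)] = exp(x)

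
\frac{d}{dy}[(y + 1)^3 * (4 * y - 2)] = 16*y^3 + 30*y^2 + 12*y - 2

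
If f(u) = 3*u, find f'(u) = 3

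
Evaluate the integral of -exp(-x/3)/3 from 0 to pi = -1 + exp(-pi/3)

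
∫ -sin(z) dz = cos(z) + C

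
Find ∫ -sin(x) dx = cos(x) + C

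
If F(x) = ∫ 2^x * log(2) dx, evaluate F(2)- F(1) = 2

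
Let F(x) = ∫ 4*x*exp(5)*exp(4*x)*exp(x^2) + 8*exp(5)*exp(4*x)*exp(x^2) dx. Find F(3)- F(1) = -2*exp(10) + 2*exp(26)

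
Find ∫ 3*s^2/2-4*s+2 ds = s^3/2 - 2*s^2 + 2*s + C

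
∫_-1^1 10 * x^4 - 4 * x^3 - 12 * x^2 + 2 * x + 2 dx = 0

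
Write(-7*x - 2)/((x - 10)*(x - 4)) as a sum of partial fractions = 5/(x - 4) - 12/(x - 10)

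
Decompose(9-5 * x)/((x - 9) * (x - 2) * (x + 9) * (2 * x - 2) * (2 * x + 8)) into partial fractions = 3/(2200*(x + 9)) - 29/(7800*(x + 4)) + 1/(400*(x - 1)) + 1/(1848*(x - 2)) - 1/(1456*(x - 9))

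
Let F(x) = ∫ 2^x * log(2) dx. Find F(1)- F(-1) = 3/2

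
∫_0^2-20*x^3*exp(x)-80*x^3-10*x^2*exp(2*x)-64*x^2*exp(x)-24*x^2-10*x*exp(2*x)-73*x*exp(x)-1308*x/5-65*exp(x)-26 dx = -5*(2*exp(2) + 79/5)^2 + 10*exp(2) + 289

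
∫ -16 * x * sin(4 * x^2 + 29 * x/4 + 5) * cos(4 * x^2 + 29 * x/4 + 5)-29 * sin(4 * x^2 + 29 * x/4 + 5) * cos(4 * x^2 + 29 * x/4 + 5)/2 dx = cos(4*x^2 + 29*x/4 + 5)^2 + C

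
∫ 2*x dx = x^2 + C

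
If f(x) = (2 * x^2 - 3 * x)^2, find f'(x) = 16*x^3 - 36*x^2 + 18*x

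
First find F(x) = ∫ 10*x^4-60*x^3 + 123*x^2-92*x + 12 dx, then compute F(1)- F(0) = -6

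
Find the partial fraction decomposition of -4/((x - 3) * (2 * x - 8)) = 2/(x - 3) - 2/(x - 4)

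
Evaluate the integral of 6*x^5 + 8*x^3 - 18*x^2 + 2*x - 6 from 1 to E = -1 + (-3 + E + exp(3))^2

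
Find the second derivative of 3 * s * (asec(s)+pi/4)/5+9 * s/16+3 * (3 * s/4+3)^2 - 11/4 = (135*s^4*sqrt(1 - 1/s^2) - 135*s^2*sqrt(1 - 1/s^2) - 24)/(40*s^4*sqrt(1 - 1/s^2) - 40*s^2*sqrt(1 - 1/s^2))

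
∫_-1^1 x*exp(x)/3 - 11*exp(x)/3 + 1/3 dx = -11*E/3 + 2/3 + 13*exp(-1)/3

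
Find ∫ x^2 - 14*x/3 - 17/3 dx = x^3/3 - 7*x^2/3 - 17*x/3 + C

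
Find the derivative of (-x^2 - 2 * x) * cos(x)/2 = x^2*sin(x)/2 + x*sin(x) - x*cos(x) - cos(x)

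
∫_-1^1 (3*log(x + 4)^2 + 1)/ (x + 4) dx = -log(3)^3 - log(3) + log(5) + log(5)^3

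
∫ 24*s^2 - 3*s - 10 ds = 8*s^3 - 3*s^2/2 - 10*s + C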